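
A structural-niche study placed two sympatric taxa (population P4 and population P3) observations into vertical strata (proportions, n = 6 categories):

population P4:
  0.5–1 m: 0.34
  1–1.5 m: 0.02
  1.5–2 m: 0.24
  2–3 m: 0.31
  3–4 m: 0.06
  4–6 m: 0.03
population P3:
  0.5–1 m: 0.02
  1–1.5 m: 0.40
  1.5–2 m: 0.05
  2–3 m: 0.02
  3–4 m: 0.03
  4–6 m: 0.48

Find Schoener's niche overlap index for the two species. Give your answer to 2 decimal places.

Σ|p₁ᵢ − p₂ᵢ| = 0.32 + 0.38 + 0.19 + 0.29 + 0.03 + 0.45 = 1.66
D = 1 − ½ × 1.66 = 1 − 0.830 = 0.1700

0.17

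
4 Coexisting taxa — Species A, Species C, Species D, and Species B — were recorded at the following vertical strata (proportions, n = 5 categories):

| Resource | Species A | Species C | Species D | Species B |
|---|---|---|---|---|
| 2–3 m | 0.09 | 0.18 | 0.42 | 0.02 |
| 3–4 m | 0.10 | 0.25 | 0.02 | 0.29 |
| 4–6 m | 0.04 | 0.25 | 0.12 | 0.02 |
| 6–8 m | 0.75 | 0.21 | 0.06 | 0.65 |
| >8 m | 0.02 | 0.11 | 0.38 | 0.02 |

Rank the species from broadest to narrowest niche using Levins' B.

Σp_Aᵢ² = 0.09² + 0.10² + 0.04² + 0.75² + 0.02² = 0.0081 + 0.0100 + 0.0016 + 0.5625 + 0.0004 = 0.5826
B_A = 1 / 0.5826 = 1.7164
Σp_Cᵢ² = 0.18² + 0.25² + 0.25² + 0.21² + 0.11² = 0.0324 + 0.0625 + 0.0625 + 0.0441 + 0.0121 = 0.2136
B_C = 1 / 0.2136 = 4.6816
Σp_Dᵢ² = 0.42² + 0.02² + 0.12² + 0.06² + 0.38² = 0.1764 + 0.0004 + 0.0144 + 0.0036 + 0.1444 = 0.3392
B_D = 1 / 0.3392 = 2.9481
Σp_Bᵢ² = 0.02² + 0.29² + 0.02² + 0.65² + 0.02² = 0.0004 + 0.0841 + 0.0004 + 0.4225 + 0.0004 = 0.5078
B_B = 1 / 0.5078 = 1.9693
Ranking by B (broadest → narrowest): Species C (4.68) > Species D (2.95) > Species B (1.97) > Species A (1.72)

Species C > Species D > Species B > Species A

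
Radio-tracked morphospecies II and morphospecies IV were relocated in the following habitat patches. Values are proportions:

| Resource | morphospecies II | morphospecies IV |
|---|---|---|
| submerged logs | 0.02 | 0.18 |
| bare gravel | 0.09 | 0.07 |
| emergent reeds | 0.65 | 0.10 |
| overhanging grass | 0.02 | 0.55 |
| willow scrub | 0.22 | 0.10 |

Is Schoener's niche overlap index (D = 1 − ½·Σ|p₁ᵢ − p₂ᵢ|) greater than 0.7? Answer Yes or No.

No

Σ|p₁ᵢ − p₂ᵢ| = 0.16 + 0.02 + 0.55 + 0.53 + 0.12 = 1.38
D = 1 − ½ × 1.38 = 1 − 0.690 = 0.3100
D = 0.3100 < 0.7 → No.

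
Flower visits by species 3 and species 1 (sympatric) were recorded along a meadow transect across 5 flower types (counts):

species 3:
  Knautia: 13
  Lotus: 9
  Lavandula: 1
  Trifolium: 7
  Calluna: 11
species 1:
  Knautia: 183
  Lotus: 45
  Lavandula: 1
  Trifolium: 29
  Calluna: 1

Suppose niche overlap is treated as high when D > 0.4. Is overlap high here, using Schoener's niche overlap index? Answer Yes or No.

Yes

Proportions for species 3 (n=41): 13/41=0.3171, 9/41=0.2195, 1/41=0.0244, 7/41=0.1707, 11/41=0.2683
Proportions for species 1 (n=259): 183/259=0.7066, 45/259=0.1737, 1/259=0.0039, 29/259=0.1120, 1/259=0.0039
Σ|p₁ᵢ − p₂ᵢ| = 0.3895 + 0.0458 + 0.0205 + 0.0587 + 0.2644 = 0.7789
D = 1 − ½ × 0.7789 = 1 − 0.38945 = 0.61055
D = 0.61055 > 0.4 → Yes.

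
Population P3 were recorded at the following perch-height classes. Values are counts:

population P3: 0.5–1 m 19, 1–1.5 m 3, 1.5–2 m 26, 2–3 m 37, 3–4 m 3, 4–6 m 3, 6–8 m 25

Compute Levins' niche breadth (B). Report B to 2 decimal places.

4.40

Proportions for population P3 (n=116): 19/116=0.1638, 3/116=0.0259, 26/116=0.2241, 37/116=0.3190, 3/116=0.0259, 3/116=0.0259, 25/116=0.2155
Σpᵢ² = 0.1638² + 0.0259² + 0.2241² + 0.3190² + 0.0259² + 0.0259² + 0.2155² = 0.026830 + 0.000671 + 0.050221 + 0.101761 + 0.000671 + 0.000671 + 0.046440 = 0.227265
B = 1 / 0.227265 = 4.4001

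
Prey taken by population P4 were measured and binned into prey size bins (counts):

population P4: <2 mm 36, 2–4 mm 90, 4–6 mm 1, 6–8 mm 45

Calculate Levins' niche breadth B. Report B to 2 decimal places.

2.59

Proportions for population P4 (n=172): 36/172=0.2093, 90/172=0.5233, 1/172=0.0058, 45/172=0.2616
Σpᵢ² = 0.2093² + 0.5233² + 0.0058² + 0.2616² = 0.043806 + 0.273843 + 0.000034 + 0.068435 = 0.386118
B = 1 / 0.386118 = 2.5899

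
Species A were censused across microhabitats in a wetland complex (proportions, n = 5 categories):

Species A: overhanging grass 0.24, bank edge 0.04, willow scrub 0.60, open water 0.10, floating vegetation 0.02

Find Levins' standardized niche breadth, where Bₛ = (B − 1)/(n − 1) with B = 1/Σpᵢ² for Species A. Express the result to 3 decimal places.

0.332

Σpᵢ² = 0.24² + 0.04² + 0.60² + 0.10² + 0.02² = 0.0576 + 0.0016 + 0.3600 + 0.0100 + 0.0004 = 0.4296
B = 1 / 0.4296 = 2.32775
Bₛ = (B − 1)/(n − 1) = (2.32775 − 1)/(5 − 1) = 1.32775/4 = 0.33194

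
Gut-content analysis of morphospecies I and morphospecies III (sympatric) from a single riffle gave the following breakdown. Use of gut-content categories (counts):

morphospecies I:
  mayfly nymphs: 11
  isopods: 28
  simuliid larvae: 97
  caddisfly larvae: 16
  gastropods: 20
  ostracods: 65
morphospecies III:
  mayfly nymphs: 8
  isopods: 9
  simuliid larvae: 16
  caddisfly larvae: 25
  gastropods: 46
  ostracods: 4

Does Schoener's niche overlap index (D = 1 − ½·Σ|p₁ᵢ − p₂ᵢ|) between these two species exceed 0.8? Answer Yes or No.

No

Proportions for morphospecies I (n=237): 11/237=0.0464, 28/237=0.1181, 97/237=0.4093, 16/237=0.0675, 20/237=0.0844, 65/237=0.2743
Proportions for morphospecies III (n=108): 8/108=0.0741, 9/108=0.0833, 16/108=0.1481, 25/108=0.2315, 46/108=0.4259, 4/108=0.0370
Σ|p₁ᵢ − p₂ᵢ| = 0.0277 + 0.0348 + 0.2612 + 0.1640 + 0.3415 + 0.2373 = 1.0665
D = 1 − ½ × 1.0665 = 1 − 0.53325 = 0.46675
D = 0.46675 < 0.8 → No.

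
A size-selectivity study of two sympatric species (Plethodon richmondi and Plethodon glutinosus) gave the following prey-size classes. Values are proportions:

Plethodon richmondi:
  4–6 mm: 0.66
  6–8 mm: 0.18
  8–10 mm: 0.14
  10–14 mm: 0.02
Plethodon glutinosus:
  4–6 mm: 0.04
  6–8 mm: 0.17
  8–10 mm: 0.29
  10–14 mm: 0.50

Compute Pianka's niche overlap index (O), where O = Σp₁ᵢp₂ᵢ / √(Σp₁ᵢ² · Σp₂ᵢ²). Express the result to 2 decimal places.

Σ p₁ᵢp₂ᵢ = 0.0264 + 0.0306 + 0.0406 + 0.0100 = 0.1076
Σp_1ᵢ² = 0.66² + 0.18² + 0.14² + 0.02² = 0.4356 + 0.0324 + 0.0196 + 0.0004 = 0.4880
Σp_2ᵢ² = 0.04² + 0.17² + 0.29² + 0.50² = 0.0016 + 0.0289 + 0.0841 + 0.2500 = 0.3646
O = 0.1076 / √(0.4880 × 0.3646) = 0.1076 / 0.42181 = 0.2551

0.26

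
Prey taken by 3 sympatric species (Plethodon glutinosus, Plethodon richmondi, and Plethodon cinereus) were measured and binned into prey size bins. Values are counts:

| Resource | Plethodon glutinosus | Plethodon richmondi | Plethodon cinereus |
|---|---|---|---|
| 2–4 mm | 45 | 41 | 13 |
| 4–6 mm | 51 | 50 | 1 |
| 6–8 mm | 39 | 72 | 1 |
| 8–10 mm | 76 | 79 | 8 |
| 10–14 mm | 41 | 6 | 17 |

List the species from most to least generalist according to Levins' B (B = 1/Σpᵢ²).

Plethodon glutinosus > Plethodon richmondi > Plethodon cinereus

Proportions for Plethodon glutinosus (n=252): 45/252=0.1786, 51/252=0.2024, 39/252=0.1548, 76/252=0.3016, 41/252=0.1627
Proportions for Plethodon richmondi (n=248): 41/248=0.1653, 50/248=0.2016, 72/248=0.2903, 79/248=0.3185, 6/248=0.0242
Proportions for Plethodon cinereus (n=40): 13/40=0.3250, 1/40=0.0250, 1/40=0.0250, 8/40=0.2000, 17/40=0.4250
Σp_glutᵢ² = 0.1786² + 0.2024² + 0.1548² + 0.3016² + 0.1627² = 0.031898 + 0.040966 + 0.023963 + 0.090963 + 0.026471 = 0.214261
B_glut = 1 / 0.214261 = 4.6672
Σp_richᵢ² = 0.1653² + 0.2016² + 0.2903² + 0.3185² + 0.0242² = 0.027324 + 0.040643 + 0.084274 + 0.101442 + 0.000586 = 0.254269
B_rich = 1 / 0.254269 = 3.9328
Σp_cineᵢ² = 0.3250² + 0.0250² + 0.0250² + 0.2000² + 0.4250² = 0.105625 + 0.000625 + 0.000625 + 0.040000 + 0.180625 = 0.327500
B_cine = 1 / 0.327500 = 3.0534
Ranking by B (broadest → narrowest): Plethodon glutinosus (4.67) > Plethodon richmondi (3.93) > Plethodon cinereus (3.05)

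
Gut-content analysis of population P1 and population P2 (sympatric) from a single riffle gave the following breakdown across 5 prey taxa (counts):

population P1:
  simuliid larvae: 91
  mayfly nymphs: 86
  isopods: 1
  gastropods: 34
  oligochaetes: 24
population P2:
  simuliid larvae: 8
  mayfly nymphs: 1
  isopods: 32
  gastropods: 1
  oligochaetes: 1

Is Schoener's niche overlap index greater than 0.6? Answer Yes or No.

Proportions for population P1 (n=236): 91/236=0.3856, 86/236=0.3644, 1/236=0.0042, 34/236=0.1441, 24/236=0.1017
Proportions for population P2 (n=43): 8/43=0.1860, 1/43=0.0233, 32/43=0.7442, 1/43=0.0233, 1/43=0.0233
Σ|p₁ᵢ − p₂ᵢ| = 0.1996 + 0.3411 + 0.7400 + 0.1208 + 0.0784 = 1.4799
D = 1 − ½ × 1.4799 = 1 − 0.73995 = 0.26005
D = 0.26005 < 0.6 → No.

No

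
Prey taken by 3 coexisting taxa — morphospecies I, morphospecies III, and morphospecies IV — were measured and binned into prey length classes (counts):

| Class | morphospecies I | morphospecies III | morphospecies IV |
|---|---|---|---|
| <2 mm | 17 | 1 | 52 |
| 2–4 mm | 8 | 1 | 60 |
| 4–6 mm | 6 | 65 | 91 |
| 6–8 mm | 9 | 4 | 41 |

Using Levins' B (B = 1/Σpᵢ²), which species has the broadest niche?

Proportions for morphospecies I (n=40): 17/40=0.4250, 8/40=0.2000, 6/40=0.1500, 9/40=0.2250
Proportions for morphospecies III (n=71): 1/71=0.0141, 1/71=0.0141, 65/71=0.9155, 4/71=0.0563
Proportions for morphospecies IV (n=244): 52/244=0.2131, 60/244=0.2459, 91/244=0.3730, 41/244=0.1680
Σp_Iᵢ² = 0.4250² + 0.2000² + 0.1500² + 0.2250² = 0.180625 + 0.040000 + 0.022500 + 0.050625 = 0.293750
B_I = 1 / 0.293750 = 3.4043
Σp_IIIᵢ² = 0.0141² + 0.0141² + 0.9155² + 0.0563² = 0.000199 + 0.000199 + 0.838140 + 0.003170 = 0.841708
B_III = 1 / 0.841708 = 1.1881
Σp_IVᵢ² = 0.2131² + 0.2459² + 0.3730² + 0.1680² = 0.045412 + 0.060467 + 0.139129 + 0.028224 = 0.273232
B_IV = 1 / 0.273232 = 3.6599
Highest B → broadest niche (most generalist): morphospecies IV (B = 3.66).

morphospecies IV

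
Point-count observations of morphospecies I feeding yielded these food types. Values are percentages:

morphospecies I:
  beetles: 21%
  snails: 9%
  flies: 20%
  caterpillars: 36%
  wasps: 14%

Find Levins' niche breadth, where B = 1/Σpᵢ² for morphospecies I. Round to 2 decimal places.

Convert percentages to proportions (divide by 100).
Σpᵢ² = 0.21² + 0.09² + 0.20² + 0.36² + 0.14² = 0.0441 + 0.0081 + 0.0400 + 0.1296 + 0.0196 = 0.2414
B = 1 / 0.2414 = 4.1425

4.14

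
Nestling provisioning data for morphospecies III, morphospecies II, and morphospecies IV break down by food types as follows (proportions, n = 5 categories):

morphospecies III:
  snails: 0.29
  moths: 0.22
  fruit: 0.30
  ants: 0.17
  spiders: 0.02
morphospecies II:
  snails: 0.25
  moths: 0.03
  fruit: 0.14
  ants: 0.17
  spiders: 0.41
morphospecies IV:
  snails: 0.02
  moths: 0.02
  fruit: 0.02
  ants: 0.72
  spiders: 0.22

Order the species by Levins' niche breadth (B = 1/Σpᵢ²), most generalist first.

morphospecies III > morphospecies II > morphospecies IV

Σp_IIIᵢ² = 0.29² + 0.22² + 0.30² + 0.17² + 0.02² = 0.0841 + 0.0484 + 0.0900 + 0.0289 + 0.0004 = 0.2518
B_III = 1 / 0.2518 = 3.9714
Σp_IIᵢ² = 0.25² + 0.03² + 0.14² + 0.17² + 0.41² = 0.0625 + 0.0009 + 0.0196 + 0.0289 + 0.1681 = 0.2800
B_II = 1 / 0.2800 = 3.5714
Σp_IVᵢ² = 0.02² + 0.02² + 0.02² + 0.72² + 0.22² = 0.0004 + 0.0004 + 0.0004 + 0.5184 + 0.0484 = 0.5680
B_IV = 1 / 0.5680 = 1.7606
Ranking by B (broadest → narrowest): morphospecies III (3.97) > morphospecies II (3.57) > morphospecies IV (1.76)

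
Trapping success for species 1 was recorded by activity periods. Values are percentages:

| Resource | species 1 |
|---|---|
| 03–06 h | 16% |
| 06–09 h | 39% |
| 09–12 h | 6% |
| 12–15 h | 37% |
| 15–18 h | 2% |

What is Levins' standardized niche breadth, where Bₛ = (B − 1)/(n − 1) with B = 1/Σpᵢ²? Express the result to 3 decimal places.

0.535

Convert percentages to proportions (divide by 100).
Σpᵢ² = 0.16² + 0.39² + 0.06² + 0.37² + 0.02² = 0.0256 + 0.1521 + 0.0036 + 0.1369 + 0.0004 = 0.3186
B = 1 / 0.3186 = 3.13873
Bₛ = (B − 1)/(n − 1) = (3.13873 − 1)/(5 − 1) = 2.13873/4 = 0.53468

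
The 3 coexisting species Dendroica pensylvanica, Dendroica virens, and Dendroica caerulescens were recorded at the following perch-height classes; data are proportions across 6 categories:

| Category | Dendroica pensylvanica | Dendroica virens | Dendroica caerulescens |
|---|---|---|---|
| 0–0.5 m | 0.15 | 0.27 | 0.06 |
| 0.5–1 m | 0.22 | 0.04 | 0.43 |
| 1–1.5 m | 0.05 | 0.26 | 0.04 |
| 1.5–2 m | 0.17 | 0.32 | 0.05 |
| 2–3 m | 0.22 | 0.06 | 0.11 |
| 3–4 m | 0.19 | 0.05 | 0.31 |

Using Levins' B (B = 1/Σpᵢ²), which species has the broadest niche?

Dendroica pensylvanica

Σp_pensᵢ² = 0.15² + 0.22² + 0.05² + 0.17² + 0.22² + 0.19² = 0.0225 + 0.0484 + 0.0025 + 0.0289 + 0.0484 + 0.0361 = 0.1868
B_pens = 1 / 0.1868 = 5.3533
Σp_vireᵢ² = 0.27² + 0.04² + 0.26² + 0.32² + 0.06² + 0.05² = 0.0729 + 0.0016 + 0.0676 + 0.1024 + 0.0036 + 0.0025 = 0.2506
B_vire = 1 / 0.2506 = 3.9904
Σp_caerᵢ² = 0.06² + 0.43² + 0.04² + 0.05² + 0.11² + 0.31² = 0.0036 + 0.1849 + 0.0016 + 0.0025 + 0.0121 + 0.0961 = 0.3008
B_caer = 1 / 0.3008 = 3.3245
Highest B → broadest niche (most generalist): Dendroica pensylvanica (B = 5.35).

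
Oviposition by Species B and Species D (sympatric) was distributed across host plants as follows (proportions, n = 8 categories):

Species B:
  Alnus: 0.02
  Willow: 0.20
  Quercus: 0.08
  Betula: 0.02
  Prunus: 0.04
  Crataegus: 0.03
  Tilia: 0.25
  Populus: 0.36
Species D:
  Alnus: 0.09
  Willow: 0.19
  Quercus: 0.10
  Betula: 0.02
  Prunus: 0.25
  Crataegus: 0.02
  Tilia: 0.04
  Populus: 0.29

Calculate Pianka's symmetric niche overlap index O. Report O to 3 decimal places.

Σ p₁ᵢp₂ᵢ = 0.0018 + 0.0380 + 0.0080 + 0.0004 + 0.0100 + 0.0006 + 0.0100 + 0.1044 = 0.1732
Σp_1ᵢ² = 0.02² + 0.20² + 0.08² + 0.02² + 0.04² + 0.03² + 0.25² + 0.36² = 0.0004 + 0.0400 + 0.0064 + 0.0004 + 0.0016 + 0.0009 + 0.0625 + 0.1296 = 0.2418
Σp_2ᵢ² = 0.09² + 0.19² + 0.10² + 0.02² + 0.25² + 0.02² + 0.04² + 0.29² = 0.0081 + 0.0361 + 0.0100 + 0.0004 + 0.0625 + 0.0004 + 0.0016 + 0.0841 = 0.2032
O = 0.1732 / √(0.2418 × 0.2032) = 0.1732 / 0.221661 = 0.78137

0.781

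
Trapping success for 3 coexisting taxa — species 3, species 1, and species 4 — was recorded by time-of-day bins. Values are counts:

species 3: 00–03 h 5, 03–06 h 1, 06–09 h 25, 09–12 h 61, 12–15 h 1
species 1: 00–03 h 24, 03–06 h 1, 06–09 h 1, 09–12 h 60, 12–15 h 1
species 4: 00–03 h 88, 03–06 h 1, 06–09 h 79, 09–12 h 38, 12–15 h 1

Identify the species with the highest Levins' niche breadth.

species 4

Proportions for species 3 (n=93): 5/93=0.0538, 1/93=0.0108, 25/93=0.2688, 61/93=0.6559, 1/93=0.0108
Proportions for species 1 (n=87): 24/87=0.2759, 1/87=0.0115, 1/87=0.0115, 60/87=0.6897, 1/87=0.0115
Proportions for species 4 (n=207): 88/207=0.4251, 1/207=0.0048, 79/207=0.3816, 38/207=0.1836, 1/207=0.0048
Σp_3ᵢ² = 0.0538² + 0.0108² + 0.2688² + 0.6559² + 0.0108² = 0.002894 + 0.000117 + 0.072253 + 0.430205 + 0.000117 = 0.505586
B_3 = 1 / 0.505586 = 1.9779
Σp_1ᵢ² = 0.2759² + 0.0115² + 0.0115² + 0.6897² + 0.0115² = 0.076121 + 0.000132 + 0.000132 + 0.475686 + 0.000132 = 0.552203
B_1 = 1 / 0.552203 = 1.8109
Σp_4ᵢ² = 0.4251² + 0.0048² + 0.3816² + 0.1836² + 0.0048² = 0.180710 + 0.000023 + 0.145619 + 0.033709 + 0.000023 = 0.360084
B_4 = 1 / 0.360084 = 2.7771
Highest B → broadest niche (most generalist): species 4 (B = 2.78).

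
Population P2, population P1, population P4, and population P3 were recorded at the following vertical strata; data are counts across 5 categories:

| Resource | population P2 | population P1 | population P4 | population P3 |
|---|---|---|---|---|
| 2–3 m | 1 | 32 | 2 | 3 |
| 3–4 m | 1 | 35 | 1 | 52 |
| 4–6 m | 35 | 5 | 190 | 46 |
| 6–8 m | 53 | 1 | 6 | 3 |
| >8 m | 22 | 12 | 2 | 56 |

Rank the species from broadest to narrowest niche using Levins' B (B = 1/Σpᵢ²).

Proportions for population P2 (n=112): 1/112=0.0089, 1/112=0.0089, 35/112=0.3125, 53/112=0.4732, 22/112=0.1964
Proportions for population P1 (n=85): 32/85=0.3765, 35/85=0.4118, 5/85=0.0588, 1/85=0.0118, 12/85=0.1412
Proportions for population P4 (n=201): 2/201=0.0100, 1/201=0.0050, 190/201=0.9453, 6/201=0.0299, 2/201=0.0100
Proportions for population P3 (n=160): 3/160=0.0188, 52/160=0.3250, 46/160=0.2875, 3/160=0.0188, 56/160=0.3500
Σp_P2ᵢ² = 0.0089² + 0.0089² + 0.3125² + 0.4732² + 0.1964² = 0.000079 + 0.000079 + 0.097656 + 0.223918 + 0.038573 = 0.360305
B_P2 = 1 / 0.360305 = 2.7754
Σp_P1ᵢ² = 0.3765² + 0.4118² + 0.0588² + 0.0118² + 0.1412² = 0.141752 + 0.169579 + 0.003457 + 0.000139 + 0.019937 = 0.334864
B_P1 = 1 / 0.334864 = 2.9863
Σp_P4ᵢ² = 0.0100² + 0.0050² + 0.9453² + 0.0299² + 0.0100² = 0.000100 + 0.000025 + 0.893592 + 0.000894 + 0.000100 = 0.894711
B_P4 = 1 / 0.894711 = 1.1177
Σp_P3ᵢ² = 0.0188² + 0.3250² + 0.2875² + 0.0188² + 0.3500² = 0.000353 + 0.105625 + 0.082656 + 0.000353 + 0.122500 = 0.311487
B_P3 = 1 / 0.311487 = 3.2104
Ranking by B (broadest → narrowest): population P3 (3.21) > population P1 (2.99) > population P2 (2.78) > population P4 (1.12)

population P3 > population P1 > population P2 > population P4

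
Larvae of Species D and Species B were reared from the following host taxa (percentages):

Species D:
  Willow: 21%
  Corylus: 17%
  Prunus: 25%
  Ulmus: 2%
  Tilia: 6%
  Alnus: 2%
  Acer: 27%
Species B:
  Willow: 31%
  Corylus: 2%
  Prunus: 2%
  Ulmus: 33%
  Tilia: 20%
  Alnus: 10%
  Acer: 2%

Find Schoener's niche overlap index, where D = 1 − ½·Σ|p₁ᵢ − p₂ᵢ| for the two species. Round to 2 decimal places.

0.37

Convert percentages to proportions (divide by 100).
Σ|p₁ᵢ − p₂ᵢ| = 0.10 + 0.15 + 0.23 + 0.31 + 0.14 + 0.08 + 0.25 = 1.26
D = 1 − ½ × 1.26 = 1 − 0.630 = 0.3700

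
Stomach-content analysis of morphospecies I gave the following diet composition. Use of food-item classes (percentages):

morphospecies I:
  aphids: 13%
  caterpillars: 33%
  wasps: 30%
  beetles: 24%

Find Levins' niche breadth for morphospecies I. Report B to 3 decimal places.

3.658

Convert percentages to proportions (divide by 100).
Σpᵢ² = 0.13² + 0.33² + 0.30² + 0.24² = 0.0169 + 0.1089 + 0.0900 + 0.0576 = 0.2734
B = 1 / 0.2734 = 3.65764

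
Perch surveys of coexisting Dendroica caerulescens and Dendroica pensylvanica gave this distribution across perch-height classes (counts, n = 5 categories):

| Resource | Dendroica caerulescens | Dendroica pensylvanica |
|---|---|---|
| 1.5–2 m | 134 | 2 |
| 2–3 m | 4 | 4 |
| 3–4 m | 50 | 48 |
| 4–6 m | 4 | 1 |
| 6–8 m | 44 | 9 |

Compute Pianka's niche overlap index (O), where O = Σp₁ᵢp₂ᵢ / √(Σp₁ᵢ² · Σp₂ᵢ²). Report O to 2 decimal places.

Proportions for Dendroica caerulescens (n=236): 134/236=0.5678, 4/236=0.0169, 50/236=0.2119, 4/236=0.0169, 44/236=0.1864
Proportions for Dendroica pensylvanica (n=64): 2/64=0.0313, 4/64=0.0625, 48/64=0.7500, 1/64=0.0156, 9/64=0.1406
Σ p₁ᵢp₂ᵢ = 0.017772 + 0.001056 + 0.158925 + 0.000264 + 0.026208 = 0.204225
Σp_1ᵢ² = 0.5678² + 0.0169² + 0.2119² + 0.0169² + 0.1864² = 0.322397 + 0.000286 + 0.044902 + 0.000286 + 0.034745 = 0.402616
Σp_2ᵢ² = 0.0313² + 0.0625² + 0.7500² + 0.0156² + 0.1406² = 0.000980 + 0.003906 + 0.562500 + 0.000243 + 0.019768 = 0.587397
O = 0.204225 / √(0.402616 × 0.587397) = 0.204225 / 0.4863080 = 0.4199

0.42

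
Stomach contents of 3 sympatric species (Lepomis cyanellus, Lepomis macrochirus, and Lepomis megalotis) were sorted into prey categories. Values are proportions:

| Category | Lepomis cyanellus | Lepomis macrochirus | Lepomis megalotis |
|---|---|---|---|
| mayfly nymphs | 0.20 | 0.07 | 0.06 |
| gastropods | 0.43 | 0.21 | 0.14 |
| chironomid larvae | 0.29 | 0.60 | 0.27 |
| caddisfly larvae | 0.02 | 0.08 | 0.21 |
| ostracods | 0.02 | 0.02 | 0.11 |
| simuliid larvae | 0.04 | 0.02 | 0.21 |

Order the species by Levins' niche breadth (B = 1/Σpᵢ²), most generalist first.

Σp_cyanᵢ² = 0.20² + 0.43² + 0.29² + 0.02² + 0.02² + 0.04² = 0.0400 + 0.1849 + 0.0841 + 0.0004 + 0.0004 + 0.0016 = 0.3114
B_cyan = 1 / 0.3114 = 3.2113
Σp_macrᵢ² = 0.07² + 0.21² + 0.60² + 0.08² + 0.02² + 0.02² = 0.0049 + 0.0441 + 0.3600 + 0.0064 + 0.0004 + 0.0004 = 0.4162
B_macr = 1 / 0.4162 = 2.4027
Σp_megaᵢ² = 0.06² + 0.14² + 0.27² + 0.21² + 0.11² + 0.21² = 0.0036 + 0.0196 + 0.0729 + 0.0441 + 0.0121 + 0.0441 = 0.1964
B_mega = 1 / 0.1964 = 5.0916
Ranking by B (broadest → narrowest): Lepomis megalotis (5.09) > Lepomis cyanellus (3.21) > Lepomis macrochirus (2.40)

Lepomis megalotis > Lepomis cyanellus > Lepomis macrochirus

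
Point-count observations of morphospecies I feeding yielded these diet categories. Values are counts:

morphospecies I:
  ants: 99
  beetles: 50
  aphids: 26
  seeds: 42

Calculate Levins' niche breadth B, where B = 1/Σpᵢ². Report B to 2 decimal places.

Proportions for morphospecies I (n=217): 99/217=0.4562, 50/217=0.2304, 26/217=0.1198, 42/217=0.1935
Σpᵢ² = 0.4562² + 0.2304² + 0.1198² + 0.1935² = 0.208118 + 0.053084 + 0.014352 + 0.037442 = 0.312996
B = 1 / 0.312996 = 3.1949

3.19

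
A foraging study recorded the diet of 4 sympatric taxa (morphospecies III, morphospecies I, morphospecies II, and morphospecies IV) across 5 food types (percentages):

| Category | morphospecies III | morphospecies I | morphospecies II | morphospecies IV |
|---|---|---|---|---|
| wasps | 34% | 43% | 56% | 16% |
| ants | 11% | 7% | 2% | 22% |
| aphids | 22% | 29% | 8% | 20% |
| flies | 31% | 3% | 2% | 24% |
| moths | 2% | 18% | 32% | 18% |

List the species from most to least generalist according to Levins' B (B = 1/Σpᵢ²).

morphospecies IV > morphospecies III > morphospecies I > morphospecies II

Convert percentages to proportions (divide by 100).
Σp_IIIᵢ² = 0.34² + 0.11² + 0.22² + 0.31² + 0.02² = 0.1156 + 0.0121 + 0.0484 + 0.0961 + 0.0004 = 0.2726
B_III = 1 / 0.2726 = 3.6684
Σp_Iᵢ² = 0.43² + 0.07² + 0.29² + 0.03² + 0.18² = 0.1849 + 0.0049 + 0.0841 + 0.0009 + 0.0324 = 0.3072
B_I = 1 / 0.3072 = 3.2552
Σp_IIᵢ² = 0.56² + 0.02² + 0.08² + 0.02² + 0.32² = 0.3136 + 0.0004 + 0.0064 + 0.0004 + 0.1024 = 0.4232
B_II = 1 / 0.4232 = 2.3629
Σp_IVᵢ² = 0.16² + 0.22² + 0.20² + 0.24² + 0.18² = 0.0256 + 0.0484 + 0.0400 + 0.0576 + 0.0324 = 0.2040
B_IV = 1 / 0.2040 = 4.9020
Ranking by B (broadest → narrowest): morphospecies IV (4.90) > morphospecies III (3.67) > morphospecies I (3.26) > morphospecies II (2.36)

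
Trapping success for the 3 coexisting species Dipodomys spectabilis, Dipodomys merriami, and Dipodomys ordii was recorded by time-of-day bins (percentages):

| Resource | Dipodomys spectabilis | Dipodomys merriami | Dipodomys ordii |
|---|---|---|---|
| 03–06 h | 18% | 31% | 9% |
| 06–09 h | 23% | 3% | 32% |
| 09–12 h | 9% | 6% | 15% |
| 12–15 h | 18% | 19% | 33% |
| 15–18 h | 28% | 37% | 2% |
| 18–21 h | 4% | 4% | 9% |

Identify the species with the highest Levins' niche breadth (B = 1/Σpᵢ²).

Dipodomys spectabilis

Convert percentages to proportions (divide by 100).
Σp_specᵢ² = 0.18² + 0.23² + 0.09² + 0.18² + 0.28² + 0.04² = 0.0324 + 0.0529 + 0.0081 + 0.0324 + 0.0784 + 0.0016 = 0.2058
B_spec = 1 / 0.2058 = 4.8591
Σp_merrᵢ² = 0.31² + 0.03² + 0.06² + 0.19² + 0.37² + 0.04² = 0.0961 + 0.0009 + 0.0036 + 0.0361 + 0.1369 + 0.0016 = 0.2752
B_merr = 1 / 0.2752 = 3.6337
Σp_ordiᵢ² = 0.09² + 0.32² + 0.15² + 0.33² + 0.02² + 0.09² = 0.0081 + 0.1024 + 0.0225 + 0.1089 + 0.0004 + 0.0081 = 0.2504
B_ordi = 1 / 0.2504 = 3.9936
Highest B → broadest niche (most generalist): Dipodomys spectabilis (B = 4.86).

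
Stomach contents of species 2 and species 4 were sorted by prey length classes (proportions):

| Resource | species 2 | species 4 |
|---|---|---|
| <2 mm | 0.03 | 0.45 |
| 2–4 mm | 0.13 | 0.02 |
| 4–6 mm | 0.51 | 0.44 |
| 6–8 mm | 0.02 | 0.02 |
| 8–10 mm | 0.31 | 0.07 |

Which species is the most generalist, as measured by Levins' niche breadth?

Σp_2ᵢ² = 0.03² + 0.13² + 0.51² + 0.02² + 0.31² = 0.0009 + 0.0169 + 0.2601 + 0.0004 + 0.0961 = 0.3744
B_2 = 1 / 0.3744 = 2.6709
Σp_4ᵢ² = 0.45² + 0.02² + 0.44² + 0.02² + 0.07² = 0.2025 + 0.0004 + 0.1936 + 0.0004 + 0.0049 = 0.4018
B_4 = 1 / 0.4018 = 2.4888
Highest B → broadest niche (most generalist): species 2 (B = 2.67).

species 2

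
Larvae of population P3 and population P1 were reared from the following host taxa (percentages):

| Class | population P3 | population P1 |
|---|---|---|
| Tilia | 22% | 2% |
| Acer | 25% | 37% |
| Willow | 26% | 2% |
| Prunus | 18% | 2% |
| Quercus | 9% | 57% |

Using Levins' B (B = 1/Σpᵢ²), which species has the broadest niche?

population P3

Convert percentages to proportions (divide by 100).
Σp_P3ᵢ² = 0.22² + 0.25² + 0.26² + 0.18² + 0.09² = 0.0484 + 0.0625 + 0.0676 + 0.0324 + 0.0081 = 0.2190
B_P3 = 1 / 0.2190 = 4.5662
Σp_P1ᵢ² = 0.02² + 0.37² + 0.02² + 0.02² + 0.57² = 0.0004 + 0.1369 + 0.0004 + 0.0004 + 0.3249 = 0.4630
B_P1 = 1 / 0.4630 = 2.1598
Highest B → broadest niche (most generalist): population P3 (B = 4.57).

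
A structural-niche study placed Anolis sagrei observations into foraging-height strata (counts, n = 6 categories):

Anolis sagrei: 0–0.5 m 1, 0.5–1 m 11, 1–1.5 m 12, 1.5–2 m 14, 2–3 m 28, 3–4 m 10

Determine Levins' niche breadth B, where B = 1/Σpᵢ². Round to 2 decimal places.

Proportions for Anolis sagrei (n=76): 1/76=0.0132, 11/76=0.1447, 12/76=0.1579, 14/76=0.1842, 28/76=0.3684, 10/76=0.1316
Σpᵢ² = 0.0132² + 0.1447² + 0.1579² + 0.1842² + 0.3684² + 0.1316² = 0.000174 + 0.020938 + 0.024932 + 0.033930 + 0.135719 + 0.017319 = 0.233012
B = 1 / 0.233012 = 4.2916

4.29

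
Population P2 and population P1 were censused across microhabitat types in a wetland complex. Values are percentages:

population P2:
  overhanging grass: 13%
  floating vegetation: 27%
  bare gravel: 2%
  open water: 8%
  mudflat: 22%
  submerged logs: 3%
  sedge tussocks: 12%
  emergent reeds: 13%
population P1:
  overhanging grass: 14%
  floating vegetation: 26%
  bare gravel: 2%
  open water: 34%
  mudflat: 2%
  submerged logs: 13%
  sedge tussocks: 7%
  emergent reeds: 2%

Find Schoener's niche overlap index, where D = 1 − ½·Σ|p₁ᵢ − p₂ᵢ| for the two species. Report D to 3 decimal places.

Convert percentages to proportions (divide by 100).
Σ|p₁ᵢ − p₂ᵢ| = 0.01 + 0.01 + 0.00 + 0.26 + 0.20 + 0.10 + 0.05 + 0.11 = 0.74
D = 1 − ½ × 0.74 = 1 − 0.370 = 0.63000

0.630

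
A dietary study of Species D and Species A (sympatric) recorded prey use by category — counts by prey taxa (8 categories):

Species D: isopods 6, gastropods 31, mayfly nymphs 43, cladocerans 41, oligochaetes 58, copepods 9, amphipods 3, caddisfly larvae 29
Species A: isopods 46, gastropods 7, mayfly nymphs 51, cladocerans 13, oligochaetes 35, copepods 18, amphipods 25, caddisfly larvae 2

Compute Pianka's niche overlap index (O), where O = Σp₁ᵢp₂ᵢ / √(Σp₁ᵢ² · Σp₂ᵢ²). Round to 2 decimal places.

Proportions for Species D (n=220): 6/220=0.0273, 31/220=0.1409, 43/220=0.1955, 41/220=0.1864, 58/220=0.2636, 9/220=0.0409, 3/220=0.0136, 29/220=0.1318
Proportions for Species A (n=197): 46/197=0.2335, 7/197=0.0355, 51/197=0.2589, 13/197=0.0660, 35/197=0.1777, 18/197=0.0914, 25/197=0.1269, 2/197=0.0102
Σ p₁ᵢp₂ᵢ = 0.006375 + 0.005002 + 0.050615 + 0.012302 + 0.046842 + 0.003738 + 0.001726 + 0.001344 = 0.127944
Σp_1ᵢ² = 0.0273² + 0.1409² + 0.1955² + 0.1864² + 0.2636² + 0.0409² + 0.0136² + 0.1318² = 0.000745 + 0.019853 + 0.038220 + 0.034745 + 0.069485 + 0.001673 + 0.000185 + 0.017371 = 0.182277
Σp_2ᵢ² = 0.2335² + 0.0355² + 0.2589² + 0.0660² + 0.1777² + 0.0914² + 0.1269² + 0.0102² = 0.054522 + 0.001260 + 0.067029 + 0.004356 + 0.031577 + 0.008354 + 0.016104 + 0.000104 = 0.183306
O = 0.127944 / √(0.182277 × 0.183306) = 0.127944 / 0.1827908 = 0.6999

0.70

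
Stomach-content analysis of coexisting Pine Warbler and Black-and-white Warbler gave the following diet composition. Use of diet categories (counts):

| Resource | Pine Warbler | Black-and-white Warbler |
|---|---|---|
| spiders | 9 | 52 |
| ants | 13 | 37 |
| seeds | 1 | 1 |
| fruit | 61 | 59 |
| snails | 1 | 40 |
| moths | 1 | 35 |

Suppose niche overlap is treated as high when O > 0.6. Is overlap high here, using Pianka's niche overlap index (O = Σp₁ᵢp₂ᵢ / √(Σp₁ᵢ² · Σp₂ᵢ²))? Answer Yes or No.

Proportions for Pine Warbler (n=86): 9/86=0.1047, 13/86=0.1512, 1/86=0.0116, 61/86=0.7093, 1/86=0.0116, 1/86=0.0116
Proportions for Black-and-white Warbler (n=224): 52/224=0.2321, 37/224=0.1652, 1/224=0.0045, 59/224=0.2634, 40/224=0.1786, 35/224=0.1563
Σ p₁ᵢp₂ᵢ = 0.024301 + 0.024978 + 0.000052 + 0.186830 + 0.002072 + 0.001813 = 0.240046
Σp_1ᵢ² = 0.1047² + 0.1512² + 0.0116² + 0.7093² + 0.0116² + 0.0116² = 0.010962 + 0.022861 + 0.000135 + 0.503106 + 0.000135 + 0.000135 = 0.537334
Σp_2ᵢ² = 0.2321² + 0.1652² + 0.0045² + 0.2634² + 0.1786² + 0.1563² = 0.053870 + 0.027291 + 0.000020 + 0.069380 + 0.031898 + 0.024430 = 0.206889
O = 0.240046 / √(0.537334 × 0.206889) = 0.240046 / 0.3334194 = 0.7200
O = 0.7200 > 0.6 → Yes.

Yes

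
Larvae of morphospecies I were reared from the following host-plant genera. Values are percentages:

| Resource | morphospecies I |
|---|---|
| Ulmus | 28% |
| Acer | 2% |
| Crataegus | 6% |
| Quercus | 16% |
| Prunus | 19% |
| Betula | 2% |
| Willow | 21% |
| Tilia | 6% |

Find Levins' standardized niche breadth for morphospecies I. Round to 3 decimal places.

0.600

Convert percentages to proportions (divide by 100).
Σpᵢ² = 0.28² + 0.02² + 0.06² + 0.16² + 0.19² + 0.02² + 0.21² + 0.06² = 0.0784 + 0.0004 + 0.0036 + 0.0256 + 0.0361 + 0.0004 + 0.0441 + 0.0036 = 0.1922
B = 1 / 0.1922 = 5.20291
Bₛ = (B − 1)/(n − 1) = (5.20291 − 1)/(8 − 1) = 4.20291/7 = 0.60042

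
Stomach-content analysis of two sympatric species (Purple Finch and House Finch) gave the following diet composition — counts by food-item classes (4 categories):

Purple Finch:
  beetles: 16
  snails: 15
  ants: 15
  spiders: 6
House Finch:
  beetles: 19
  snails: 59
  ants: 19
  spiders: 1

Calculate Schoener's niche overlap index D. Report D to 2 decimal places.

Proportions for Purple Finch (n=52): 16/52=0.3077, 15/52=0.2885, 15/52=0.2885, 6/52=0.1154
Proportions for House Finch (n=98): 19/98=0.1939, 59/98=0.6020, 19/98=0.1939, 1/98=0.0102
Σ|p₁ᵢ − p₂ᵢ| = 0.1138 + 0.3135 + 0.0946 + 0.1052 = 0.6271
D = 1 − ½ × 0.6271 = 1 − 0.31355 = 0.68645

0.69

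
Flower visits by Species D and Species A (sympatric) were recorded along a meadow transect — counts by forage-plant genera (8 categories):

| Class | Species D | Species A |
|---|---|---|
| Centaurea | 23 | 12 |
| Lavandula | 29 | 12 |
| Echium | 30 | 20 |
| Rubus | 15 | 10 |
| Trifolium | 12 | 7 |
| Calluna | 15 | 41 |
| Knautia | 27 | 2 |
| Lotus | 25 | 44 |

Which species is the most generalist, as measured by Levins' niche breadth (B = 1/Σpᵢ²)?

Species D

Proportions for Species D (n=176): 23/176=0.1307, 29/176=0.1648, 30/176=0.1705, 15/176=0.0852, 12/176=0.0682, 15/176=0.0852, 27/176=0.1534, 25/176=0.1420
Proportions for Species A (n=148): 12/148=0.0811, 12/148=0.0811, 20/148=0.1351, 10/148=0.0676, 7/148=0.0473, 41/148=0.2770, 2/148=0.0135, 44/148=0.2973
Σp_Dᵢ² = 0.1307² + 0.1648² + 0.1705² + 0.0852² + 0.0682² + 0.0852² + 0.1534² + 0.1420² = 0.017082 + 0.027159 + 0.029070 + 0.007259 + 0.004651 + 0.007259 + 0.023532 + 0.020164 = 0.136176
B_D = 1 / 0.136176 = 7.3434
Σp_Aᵢ² = 0.0811² + 0.0811² + 0.1351² + 0.0676² + 0.0473² + 0.2770² + 0.0135² + 0.2973² = 0.006577 + 0.006577 + 0.018252 + 0.004570 + 0.002237 + 0.076729 + 0.000182 + 0.088387 = 0.203511
B_A = 1 / 0.203511 = 4.9137
Highest B → broadest niche (most generalist): Species D (B = 7.34).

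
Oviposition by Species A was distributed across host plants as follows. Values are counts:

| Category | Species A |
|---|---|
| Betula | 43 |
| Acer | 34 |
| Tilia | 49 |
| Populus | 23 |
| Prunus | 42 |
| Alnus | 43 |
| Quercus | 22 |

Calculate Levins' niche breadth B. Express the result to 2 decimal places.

Proportions for Species A (n=256): 43/256=0.1680, 34/256=0.1328, 49/256=0.1914, 23/256=0.0898, 42/256=0.1641, 43/256=0.1680, 22/256=0.0859
Σpᵢ² = 0.1680² + 0.1328² + 0.1914² + 0.0898² + 0.1641² + 0.1680² + 0.0859² = 0.028224 + 0.017636 + 0.036634 + 0.008064 + 0.026929 + 0.028224 + 0.007379 = 0.153090
B = 1 / 0.153090 = 6.5321

6.53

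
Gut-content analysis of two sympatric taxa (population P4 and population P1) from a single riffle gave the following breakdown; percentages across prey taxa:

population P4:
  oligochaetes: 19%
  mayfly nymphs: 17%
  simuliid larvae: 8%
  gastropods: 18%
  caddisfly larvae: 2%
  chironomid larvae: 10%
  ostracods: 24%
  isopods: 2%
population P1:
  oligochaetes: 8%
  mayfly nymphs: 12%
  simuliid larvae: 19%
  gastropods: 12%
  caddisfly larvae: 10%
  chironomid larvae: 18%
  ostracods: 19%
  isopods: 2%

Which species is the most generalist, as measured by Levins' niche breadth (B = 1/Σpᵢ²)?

Convert percentages to proportions (divide by 100).
Σp_P4ᵢ² = 0.19² + 0.17² + 0.08² + 0.18² + 0.02² + 0.10² + 0.24² + 0.02² = 0.0361 + 0.0289 + 0.0064 + 0.0324 + 0.0004 + 0.0100 + 0.0576 + 0.0004 = 0.1722
B_P4 = 1 / 0.1722 = 5.8072
Σp_P1ᵢ² = 0.08² + 0.12² + 0.19² + 0.12² + 0.10² + 0.18² + 0.19² + 0.02² = 0.0064 + 0.0144 + 0.0361 + 0.0144 + 0.0100 + 0.0324 + 0.0361 + 0.0004 = 0.1502
B_P1 = 1 / 0.1502 = 6.6578
Highest B → broadest niche (most generalist): population P1 (B = 6.66).

population P1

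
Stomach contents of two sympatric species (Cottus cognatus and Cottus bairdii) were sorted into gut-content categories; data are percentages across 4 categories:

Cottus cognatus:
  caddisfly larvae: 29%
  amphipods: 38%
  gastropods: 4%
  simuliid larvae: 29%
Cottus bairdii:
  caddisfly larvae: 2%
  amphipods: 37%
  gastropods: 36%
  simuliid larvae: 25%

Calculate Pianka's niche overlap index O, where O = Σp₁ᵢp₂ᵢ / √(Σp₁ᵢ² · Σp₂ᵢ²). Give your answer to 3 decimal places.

Convert percentages to proportions (divide by 100).
Σ p₁ᵢp₂ᵢ = 0.0058 + 0.1406 + 0.0144 + 0.0725 = 0.2333
Σp_1ᵢ² = 0.29² + 0.38² + 0.04² + 0.29² = 0.0841 + 0.1444 + 0.0016 + 0.0841 = 0.3142
Σp_2ᵢ² = 0.02² + 0.37² + 0.36² + 0.25² = 0.0004 + 0.1369 + 0.1296 + 0.0625 = 0.3294
O = 0.2333 / √(0.3142 × 0.3294) = 0.2333 / 0.321710 = 0.72519

0.725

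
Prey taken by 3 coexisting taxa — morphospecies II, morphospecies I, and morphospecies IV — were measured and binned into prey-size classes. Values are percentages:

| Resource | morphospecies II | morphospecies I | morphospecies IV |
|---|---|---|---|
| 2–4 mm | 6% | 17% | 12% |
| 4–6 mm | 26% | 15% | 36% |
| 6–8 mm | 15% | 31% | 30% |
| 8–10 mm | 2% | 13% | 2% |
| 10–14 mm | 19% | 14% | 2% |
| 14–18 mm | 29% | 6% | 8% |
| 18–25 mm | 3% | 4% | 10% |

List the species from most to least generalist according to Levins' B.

Convert percentages to proportions (divide by 100).
Σp_IIᵢ² = 0.06² + 0.26² + 0.15² + 0.02² + 0.19² + 0.29² + 0.03² = 0.0036 + 0.0676 + 0.0225 + 0.0004 + 0.0361 + 0.0841 + 0.0009 = 0.2152
B_II = 1 / 0.2152 = 4.6468
Σp_Iᵢ² = 0.17² + 0.15² + 0.31² + 0.13² + 0.14² + 0.06² + 0.04² = 0.0289 + 0.0225 + 0.0961 + 0.0169 + 0.0196 + 0.0036 + 0.0016 = 0.1892
B_I = 1 / 0.1892 = 5.2854
Σp_IVᵢ² = 0.12² + 0.36² + 0.30² + 0.02² + 0.02² + 0.08² + 0.10² = 0.0144 + 0.1296 + 0.0900 + 0.0004 + 0.0004 + 0.0064 + 0.0100 = 0.2512
B_IV = 1 / 0.2512 = 3.9809
Ranking by B (broadest → narrowest): morphospecies I (5.29) > morphospecies II (4.65) > morphospecies IV (3.98)

morphospecies I > morphospecies II > morphospecies IV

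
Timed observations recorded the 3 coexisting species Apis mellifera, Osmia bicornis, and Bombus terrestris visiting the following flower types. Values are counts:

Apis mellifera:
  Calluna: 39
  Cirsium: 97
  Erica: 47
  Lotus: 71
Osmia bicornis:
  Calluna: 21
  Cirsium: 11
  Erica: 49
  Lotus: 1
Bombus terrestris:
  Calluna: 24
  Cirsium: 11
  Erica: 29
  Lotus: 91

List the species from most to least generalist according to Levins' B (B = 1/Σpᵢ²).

Apis mellifera > Bombus terrestris > Osmia bicornis

Proportions for Apis mellifera (n=254): 39/254=0.1535, 97/254=0.3819, 47/254=0.1850, 71/254=0.2795
Proportions for Osmia bicornis (n=82): 21/82=0.2561, 11/82=0.1341, 49/82=0.5976, 1/82=0.0122
Proportions for Bombus terrestris (n=155): 24/155=0.1548, 11/155=0.0710, 29/155=0.1871, 91/155=0.5871
Σp_mellᵢ² = 0.1535² + 0.3819² + 0.1850² + 0.2795² = 0.023562 + 0.145848 + 0.034225 + 0.078120 = 0.281755
B_mell = 1 / 0.281755 = 3.5492
Σp_bicoᵢ² = 0.2561² + 0.1341² + 0.5976² + 0.0122² = 0.065587 + 0.017983 + 0.357126 + 0.000149 = 0.440845
B_bico = 1 / 0.440845 = 2.2684
Σp_terrᵢ² = 0.1548² + 0.0710² + 0.1871² + 0.5871² = 0.023963 + 0.005041 + 0.035006 + 0.344686 = 0.408696
B_terr = 1 / 0.408696 = 2.4468
Ranking by B (broadest → narrowest): Apis mellifera (3.55) > Bombus terrestris (2.45) > Osmia bicornis (2.27)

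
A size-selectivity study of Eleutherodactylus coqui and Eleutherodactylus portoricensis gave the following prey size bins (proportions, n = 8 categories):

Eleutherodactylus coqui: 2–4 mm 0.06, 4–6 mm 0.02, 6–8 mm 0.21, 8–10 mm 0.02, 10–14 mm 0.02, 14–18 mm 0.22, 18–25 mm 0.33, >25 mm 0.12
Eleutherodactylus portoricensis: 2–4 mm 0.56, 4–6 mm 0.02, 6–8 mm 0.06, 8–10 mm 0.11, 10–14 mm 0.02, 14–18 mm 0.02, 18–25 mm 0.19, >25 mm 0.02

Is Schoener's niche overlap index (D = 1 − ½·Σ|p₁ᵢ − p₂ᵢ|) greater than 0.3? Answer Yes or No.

Σ|p₁ᵢ − p₂ᵢ| = 0.50 + 0.00 + 0.15 + 0.09 + 0.00 + 0.20 + 0.14 + 0.10 = 1.18
D = 1 − ½ × 1.18 = 1 − 0.590 = 0.4100
D = 0.4100 > 0.3 → Yes.

Yes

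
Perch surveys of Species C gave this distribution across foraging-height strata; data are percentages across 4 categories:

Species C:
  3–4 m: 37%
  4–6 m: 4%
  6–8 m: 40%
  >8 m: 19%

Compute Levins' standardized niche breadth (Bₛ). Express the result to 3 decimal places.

Convert percentages to proportions (divide by 100).
Σpᵢ² = 0.37² + 0.04² + 0.40² + 0.19² = 0.1369 + 0.0016 + 0.1600 + 0.0361 = 0.3346
B = 1 / 0.3346 = 2.98864
Bₛ = (B − 1)/(n − 1) = (2.98864 − 1)/(4 − 1) = 1.98864/3 = 0.66288

0.663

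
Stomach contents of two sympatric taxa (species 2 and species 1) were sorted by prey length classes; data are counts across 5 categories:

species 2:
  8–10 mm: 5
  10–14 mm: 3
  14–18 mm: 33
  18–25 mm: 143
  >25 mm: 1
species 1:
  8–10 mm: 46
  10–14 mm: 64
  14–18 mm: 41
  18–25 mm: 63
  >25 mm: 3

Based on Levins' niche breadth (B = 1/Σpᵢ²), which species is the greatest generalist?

species 1

Proportions for species 2 (n=185): 5/185=0.0270, 3/185=0.0162, 33/185=0.1784, 143/185=0.7730, 1/185=0.0054
Proportions for species 1 (n=217): 46/217=0.2120, 64/217=0.2949, 41/217=0.1889, 63/217=0.2903, 3/217=0.0138
Σp_2ᵢ² = 0.0270² + 0.0162² + 0.1784² + 0.7730² + 0.0054² = 0.000729 + 0.000262 + 0.031827 + 0.597529 + 0.000029 = 0.630376
B_2 = 1 / 0.630376 = 1.5864
Σp_1ᵢ² = 0.2120² + 0.2949² + 0.1889² + 0.2903² + 0.0138² = 0.044944 + 0.086966 + 0.035683 + 0.084274 + 0.000190 = 0.252057
B_1 = 1 / 0.252057 = 3.9674
Highest B → broadest niche (most generalist): species 1 (B = 3.97).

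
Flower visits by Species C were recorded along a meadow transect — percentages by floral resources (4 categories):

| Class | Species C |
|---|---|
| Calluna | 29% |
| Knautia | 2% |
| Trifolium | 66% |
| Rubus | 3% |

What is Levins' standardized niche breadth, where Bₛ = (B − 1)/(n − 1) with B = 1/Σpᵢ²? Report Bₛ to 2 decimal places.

Convert percentages to proportions (divide by 100).
Σpᵢ² = 0.29² + 0.02² + 0.66² + 0.03² = 0.0841 + 0.0004 + 0.4356 + 0.0009 = 0.5210
B = 1 / 0.5210 = 1.9194
Bₛ = (B − 1)/(n − 1) = (1.9194 − 1)/(4 − 1) = 0.9194/3 = 0.3065

0.31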